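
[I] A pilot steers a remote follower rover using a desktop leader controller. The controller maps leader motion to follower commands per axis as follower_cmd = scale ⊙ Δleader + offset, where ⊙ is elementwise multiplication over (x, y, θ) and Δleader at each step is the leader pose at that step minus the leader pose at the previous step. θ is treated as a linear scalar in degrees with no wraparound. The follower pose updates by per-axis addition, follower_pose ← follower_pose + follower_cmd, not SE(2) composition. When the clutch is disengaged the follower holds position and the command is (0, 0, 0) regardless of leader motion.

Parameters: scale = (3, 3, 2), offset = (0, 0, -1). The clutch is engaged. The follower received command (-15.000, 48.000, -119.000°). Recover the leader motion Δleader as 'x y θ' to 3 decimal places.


-5.000 16.000 -59.000

axis x: (-15.000 − 0) / (3) = -5.000
axis y: (48.000 − 0) / (3) = 16.000
axis θ: (-119.000 − -1) / (2) = -59.000


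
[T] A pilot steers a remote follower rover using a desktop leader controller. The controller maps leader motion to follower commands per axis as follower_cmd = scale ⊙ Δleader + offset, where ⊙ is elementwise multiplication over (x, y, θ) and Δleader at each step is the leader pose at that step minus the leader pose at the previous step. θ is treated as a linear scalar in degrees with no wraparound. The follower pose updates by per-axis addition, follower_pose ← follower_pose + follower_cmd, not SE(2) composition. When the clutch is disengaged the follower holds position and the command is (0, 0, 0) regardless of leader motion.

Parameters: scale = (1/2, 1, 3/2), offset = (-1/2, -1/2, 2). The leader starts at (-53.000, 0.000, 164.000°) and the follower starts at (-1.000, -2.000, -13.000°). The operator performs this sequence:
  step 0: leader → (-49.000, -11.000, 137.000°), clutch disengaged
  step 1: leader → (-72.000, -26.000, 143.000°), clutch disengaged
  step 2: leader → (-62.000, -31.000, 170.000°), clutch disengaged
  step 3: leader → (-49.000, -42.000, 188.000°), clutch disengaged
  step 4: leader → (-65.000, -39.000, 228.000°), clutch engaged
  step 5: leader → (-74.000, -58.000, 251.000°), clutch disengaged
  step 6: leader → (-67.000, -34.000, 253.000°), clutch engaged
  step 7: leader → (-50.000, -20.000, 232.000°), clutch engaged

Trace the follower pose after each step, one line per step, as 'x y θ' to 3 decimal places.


-1.000 -2.000 -13.000
-1.000 -2.000 -13.000
-1.000 -2.000 -13.000
-1.000 -2.000 -13.000
-9.500 0.500 49.000
-9.500 0.500 49.000
-6.500 24.000 54.000
1.500 37.500 24.500

step 0: Δleader=(4.000, -11.000, -27.000°), disengaged; cmd=(0,0,0) → follower holds at (-1.000, -2.000, -13.000°)
step 1: Δleader=(-23.000, -15.000, 6.000°), disengaged; cmd=(0,0,0) → follower holds at (-1.000, -2.000, -13.000°)
step 2: Δleader=(10.000, -5.000, 27.000°), disengaged; cmd=(0,0,0) → follower holds at (-1.000, -2.000, -13.000°)
step 3: Δleader=(13.000, -11.000, 18.000°), disengaged; cmd=(0,0,0) → follower holds at (-1.000, -2.000, -13.000°)
step 4: Δleader=(-16.000, 3.000, 40.000°), engaged; cmd=(-8.500, 2.500, 62.000°) → follower=(-9.500, 0.500, 49.000°)
step 5: Δleader=(-9.000, -19.000, 23.000°), disengaged; cmd=(0,0,0) → follower holds at (-9.500, 0.500, 49.000°)
step 6: Δleader=(7.000, 24.000, 2.000°), engaged; cmd=(3.000, 23.500, 5.000°) → follower=(-6.500, 24.000, 54.000°)
step 7: Δleader=(17.000, 14.000, -21.000°), engaged; cmd=(8.000, 13.500, -29.500°) → follower=(1.500, 37.500, 24.500°)


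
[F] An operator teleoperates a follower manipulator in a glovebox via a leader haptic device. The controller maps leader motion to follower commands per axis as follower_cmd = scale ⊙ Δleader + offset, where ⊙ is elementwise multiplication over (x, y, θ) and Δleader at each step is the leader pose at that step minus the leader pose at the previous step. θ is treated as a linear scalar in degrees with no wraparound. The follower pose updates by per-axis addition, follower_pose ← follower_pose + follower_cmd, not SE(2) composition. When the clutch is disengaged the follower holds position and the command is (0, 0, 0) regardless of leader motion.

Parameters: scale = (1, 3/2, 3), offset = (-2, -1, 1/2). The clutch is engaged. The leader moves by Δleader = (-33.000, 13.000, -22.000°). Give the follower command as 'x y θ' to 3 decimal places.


axis x: 1·-33.000 + -2 = -35.000
axis y: 3/2·13.000 + -1 = 18.500
axis θ: 3·-22.000 + 1/2 = -65.500

-35.000 18.500 -65.500


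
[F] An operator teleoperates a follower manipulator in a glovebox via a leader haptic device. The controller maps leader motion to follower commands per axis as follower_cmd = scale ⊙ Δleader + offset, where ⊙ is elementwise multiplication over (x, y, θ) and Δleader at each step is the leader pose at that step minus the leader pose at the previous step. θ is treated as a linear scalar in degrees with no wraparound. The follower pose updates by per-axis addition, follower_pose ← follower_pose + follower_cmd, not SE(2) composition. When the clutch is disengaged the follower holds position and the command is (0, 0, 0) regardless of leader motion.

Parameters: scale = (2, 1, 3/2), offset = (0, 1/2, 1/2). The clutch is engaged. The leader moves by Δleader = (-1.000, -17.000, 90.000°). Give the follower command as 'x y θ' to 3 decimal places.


-2.000 -16.500 135.500

axis x: 2·-1.000 + 0 = -2.000
axis y: 1·-17.000 + 1/2 = -16.500
axis θ: 3/2·90.000 + 1/2 = 135.500


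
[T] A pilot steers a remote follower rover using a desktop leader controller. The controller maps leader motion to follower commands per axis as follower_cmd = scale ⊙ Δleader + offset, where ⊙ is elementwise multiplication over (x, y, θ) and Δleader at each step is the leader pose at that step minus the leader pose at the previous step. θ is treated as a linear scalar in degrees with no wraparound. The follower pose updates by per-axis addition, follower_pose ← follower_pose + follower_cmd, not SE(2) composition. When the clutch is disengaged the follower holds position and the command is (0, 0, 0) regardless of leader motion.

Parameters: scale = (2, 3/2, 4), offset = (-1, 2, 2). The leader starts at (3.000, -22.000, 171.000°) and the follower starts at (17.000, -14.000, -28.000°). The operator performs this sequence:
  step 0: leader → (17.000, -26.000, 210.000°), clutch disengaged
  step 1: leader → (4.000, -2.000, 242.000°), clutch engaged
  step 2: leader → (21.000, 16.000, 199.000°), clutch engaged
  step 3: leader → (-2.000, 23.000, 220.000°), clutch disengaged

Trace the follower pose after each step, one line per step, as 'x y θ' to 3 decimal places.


17.000 -14.000 -28.000
-10.000 24.000 102.000
23.000 53.000 -68.000
23.000 53.000 -68.000

step 0: Δleader=(14.000, -4.000, 39.000°), disengaged; cmd=(0,0,0) → follower holds at (17.000, -14.000, -28.000°)
step 1: Δleader=(-13.000, 24.000, 32.000°), engaged; cmd=(-27.000, 38.000, 130.000°) → follower=(-10.000, 24.000, 102.000°)
step 2: Δleader=(17.000, 18.000, -43.000°), engaged; cmd=(33.000, 29.000, -170.000°) → follower=(23.000, 53.000, -68.000°)
step 3: Δleader=(-23.000, 7.000, 21.000°), disengaged; cmd=(0,0,0) → follower holds at (23.000, 53.000, -68.000°)


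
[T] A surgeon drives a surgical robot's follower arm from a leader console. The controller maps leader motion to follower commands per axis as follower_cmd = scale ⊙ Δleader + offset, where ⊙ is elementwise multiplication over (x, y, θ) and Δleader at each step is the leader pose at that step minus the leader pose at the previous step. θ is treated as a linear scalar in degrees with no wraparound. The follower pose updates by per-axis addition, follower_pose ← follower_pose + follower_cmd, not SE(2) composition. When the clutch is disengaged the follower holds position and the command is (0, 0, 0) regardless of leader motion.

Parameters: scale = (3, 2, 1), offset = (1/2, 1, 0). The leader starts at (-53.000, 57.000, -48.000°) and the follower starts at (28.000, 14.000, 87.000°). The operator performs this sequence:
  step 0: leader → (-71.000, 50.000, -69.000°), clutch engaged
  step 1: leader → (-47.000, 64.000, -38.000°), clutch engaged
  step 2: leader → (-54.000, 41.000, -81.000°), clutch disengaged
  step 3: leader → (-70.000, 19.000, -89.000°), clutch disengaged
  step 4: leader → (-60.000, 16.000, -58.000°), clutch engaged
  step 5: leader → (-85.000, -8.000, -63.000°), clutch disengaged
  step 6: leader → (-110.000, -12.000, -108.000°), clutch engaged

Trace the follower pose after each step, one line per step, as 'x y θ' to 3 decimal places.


-25.500 1.000 66.000
47.000 30.000 97.000
47.000 30.000 97.000
47.000 30.000 97.000
77.500 25.000 128.000
77.500 25.000 128.000
3.000 18.000 83.000

step 0: Δleader=(-18.000, -7.000, -21.000°), engaged; cmd=(-53.500, -13.000, -21.000°) → follower=(-25.500, 1.000, 66.000°)
step 1: Δleader=(24.000, 14.000, 31.000°), engaged; cmd=(72.500, 29.000, 31.000°) → follower=(47.000, 30.000, 97.000°)
step 2: Δleader=(-7.000, -23.000, -43.000°), disengaged; cmd=(0,0,0) → follower holds at (47.000, 30.000, 97.000°)
step 3: Δleader=(-16.000, -22.000, -8.000°), disengaged; cmd=(0,0,0) → follower holds at (47.000, 30.000, 97.000°)
step 4: Δleader=(10.000, -3.000, 31.000°), engaged; cmd=(30.500, -5.000, 31.000°) → follower=(77.500, 25.000, 128.000°)
step 5: Δleader=(-25.000, -24.000, -5.000°), disengaged; cmd=(0,0,0) → follower holds at (77.500, 25.000, 128.000°)
step 6: Δleader=(-25.000, -4.000, -45.000°), engaged; cmd=(-74.500, -7.000, -45.000°) → follower=(3.000, 18.000, 83.000°)


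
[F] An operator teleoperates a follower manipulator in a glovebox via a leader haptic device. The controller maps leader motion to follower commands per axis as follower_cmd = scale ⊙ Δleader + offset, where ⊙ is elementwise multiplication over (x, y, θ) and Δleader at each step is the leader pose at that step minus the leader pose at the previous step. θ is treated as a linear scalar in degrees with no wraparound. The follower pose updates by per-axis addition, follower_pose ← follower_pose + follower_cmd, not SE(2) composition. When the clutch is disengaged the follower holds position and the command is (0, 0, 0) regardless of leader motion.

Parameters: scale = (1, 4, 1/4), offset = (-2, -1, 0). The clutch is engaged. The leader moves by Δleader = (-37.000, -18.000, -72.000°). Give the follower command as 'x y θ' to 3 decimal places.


axis x: 1·-37.000 + -2 = -39.000
axis y: 4·-18.000 + -1 = -73.000
axis θ: 1/4·-72.000 + 0 = -18.000

-39.000 -73.000 -18.000


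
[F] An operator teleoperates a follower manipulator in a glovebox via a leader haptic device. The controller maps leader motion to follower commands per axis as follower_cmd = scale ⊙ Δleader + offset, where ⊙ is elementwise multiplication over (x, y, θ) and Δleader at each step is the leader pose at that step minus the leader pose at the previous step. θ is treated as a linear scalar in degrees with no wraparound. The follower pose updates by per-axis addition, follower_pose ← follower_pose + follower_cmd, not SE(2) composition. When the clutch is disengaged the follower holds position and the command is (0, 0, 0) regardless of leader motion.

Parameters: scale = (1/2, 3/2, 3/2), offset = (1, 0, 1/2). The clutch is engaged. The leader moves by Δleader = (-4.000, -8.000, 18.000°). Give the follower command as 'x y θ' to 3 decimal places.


axis x: 1/2·-4.000 + 1 = -1.000
axis y: 3/2·-8.000 + 0 = -12.000
axis θ: 3/2·18.000 + 1/2 = 27.500

-1.000 -12.000 27.500


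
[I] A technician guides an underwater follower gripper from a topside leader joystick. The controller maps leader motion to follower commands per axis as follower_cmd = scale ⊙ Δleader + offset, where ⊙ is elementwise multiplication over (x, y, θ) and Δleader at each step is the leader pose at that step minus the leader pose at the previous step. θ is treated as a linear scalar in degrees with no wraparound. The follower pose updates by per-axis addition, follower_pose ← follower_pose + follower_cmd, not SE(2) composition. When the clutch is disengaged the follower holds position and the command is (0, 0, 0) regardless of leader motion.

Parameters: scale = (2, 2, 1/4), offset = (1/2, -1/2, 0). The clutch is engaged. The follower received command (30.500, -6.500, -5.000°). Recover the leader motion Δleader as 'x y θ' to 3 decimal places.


15.000 -3.000 -20.000

axis x: (30.500 − 1/2) / (2) = 15.000
axis y: (-6.500 − -1/2) / (2) = -3.000
axis θ: (-5.000 − 0) / (1/4) = -20.000


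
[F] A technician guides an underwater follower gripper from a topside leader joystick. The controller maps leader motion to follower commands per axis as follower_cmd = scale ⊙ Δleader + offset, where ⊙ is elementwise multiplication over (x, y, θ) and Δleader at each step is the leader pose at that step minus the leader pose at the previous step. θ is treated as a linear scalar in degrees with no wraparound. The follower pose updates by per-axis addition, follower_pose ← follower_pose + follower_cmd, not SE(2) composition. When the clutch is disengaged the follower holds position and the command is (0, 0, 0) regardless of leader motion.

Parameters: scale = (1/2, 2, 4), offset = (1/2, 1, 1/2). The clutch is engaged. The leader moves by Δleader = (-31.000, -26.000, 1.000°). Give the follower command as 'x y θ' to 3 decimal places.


axis x: 1/2·-31.000 + 1/2 = -15.000
axis y: 2·-26.000 + 1 = -51.000
axis θ: 4·1.000 + 1/2 = 4.500

-15.000 -51.000 4.500


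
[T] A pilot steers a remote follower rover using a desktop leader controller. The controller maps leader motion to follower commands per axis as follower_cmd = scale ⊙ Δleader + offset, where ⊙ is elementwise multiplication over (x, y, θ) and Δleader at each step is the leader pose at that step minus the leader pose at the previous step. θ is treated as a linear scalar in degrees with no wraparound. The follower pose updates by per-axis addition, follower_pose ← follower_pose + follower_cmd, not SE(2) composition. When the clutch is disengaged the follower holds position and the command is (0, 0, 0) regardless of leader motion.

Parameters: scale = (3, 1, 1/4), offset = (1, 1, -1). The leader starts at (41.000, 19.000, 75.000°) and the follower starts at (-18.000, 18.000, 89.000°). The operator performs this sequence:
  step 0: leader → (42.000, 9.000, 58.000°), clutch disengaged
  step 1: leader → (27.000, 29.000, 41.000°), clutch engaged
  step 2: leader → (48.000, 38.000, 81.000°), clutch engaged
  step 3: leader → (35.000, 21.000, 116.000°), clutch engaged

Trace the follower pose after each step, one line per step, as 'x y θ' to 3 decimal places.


step 0: Δleader=(1.000, -10.000, -17.000°), disengaged; cmd=(0,0,0) → follower holds at (-18.000, 18.000, 89.000°)
step 1: Δleader=(-15.000, 20.000, -17.000°), engaged; cmd=(-44.000, 21.000, -5.250°) → follower=(-62.000, 39.000, 83.750°)
step 2: Δleader=(21.000, 9.000, 40.000°), engaged; cmd=(64.000, 10.000, 9.000°) → follower=(2.000, 49.000, 92.750°)
step 3: Δleader=(-13.000, -17.000, 35.000°), engaged; cmd=(-38.000, -16.000, 7.750°) → follower=(-36.000, 33.000, 100.500°)

-18.000 18.000 89.000
-62.000 39.000 83.750
2.000 49.000 92.750
-36.000 33.000 100.500


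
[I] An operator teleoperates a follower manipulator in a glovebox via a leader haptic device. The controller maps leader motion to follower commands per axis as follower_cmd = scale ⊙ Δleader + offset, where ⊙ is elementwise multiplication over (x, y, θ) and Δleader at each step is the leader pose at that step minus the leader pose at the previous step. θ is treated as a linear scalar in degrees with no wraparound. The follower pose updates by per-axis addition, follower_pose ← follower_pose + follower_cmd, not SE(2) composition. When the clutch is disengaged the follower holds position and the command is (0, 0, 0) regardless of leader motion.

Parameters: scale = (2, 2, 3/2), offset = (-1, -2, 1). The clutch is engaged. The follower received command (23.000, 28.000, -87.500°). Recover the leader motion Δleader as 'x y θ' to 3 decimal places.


axis x: (23.000 − -1) / (2) = 12.000
axis y: (28.000 − -2) / (2) = 15.000
axis θ: (-87.500 − 1) / (3/2) = -59.000

12.000 15.000 -59.000


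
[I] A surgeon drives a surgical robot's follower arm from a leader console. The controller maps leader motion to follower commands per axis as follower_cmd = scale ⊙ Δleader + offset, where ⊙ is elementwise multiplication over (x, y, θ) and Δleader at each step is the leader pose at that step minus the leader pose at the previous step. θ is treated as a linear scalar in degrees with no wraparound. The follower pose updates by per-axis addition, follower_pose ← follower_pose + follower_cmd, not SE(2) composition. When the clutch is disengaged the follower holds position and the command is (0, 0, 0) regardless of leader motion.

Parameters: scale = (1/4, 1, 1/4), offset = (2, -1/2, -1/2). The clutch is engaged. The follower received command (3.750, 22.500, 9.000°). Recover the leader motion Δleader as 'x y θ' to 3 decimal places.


axis x: (3.750 − 2) / (1/4) = 7.000
axis y: (22.500 − -1/2) / (1) = 23.000
axis θ: (9.000 − -1/2) / (1/4) = 38.000

7.000 23.000 38.000


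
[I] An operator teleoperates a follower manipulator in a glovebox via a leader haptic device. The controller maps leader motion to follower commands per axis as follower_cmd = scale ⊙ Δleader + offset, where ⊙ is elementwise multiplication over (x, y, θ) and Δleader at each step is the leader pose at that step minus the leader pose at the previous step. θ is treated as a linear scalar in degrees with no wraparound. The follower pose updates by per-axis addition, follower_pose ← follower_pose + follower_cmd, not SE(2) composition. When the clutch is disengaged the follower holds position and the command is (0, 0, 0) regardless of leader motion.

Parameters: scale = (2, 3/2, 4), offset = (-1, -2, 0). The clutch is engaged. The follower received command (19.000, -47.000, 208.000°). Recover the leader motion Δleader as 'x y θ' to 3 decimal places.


10.000 -30.000 52.000

axis x: (19.000 − -1) / (2) = 10.000
axis y: (-47.000 − -2) / (3/2) = -30.000
axis θ: (208.000 − 0) / (4) = 52.000


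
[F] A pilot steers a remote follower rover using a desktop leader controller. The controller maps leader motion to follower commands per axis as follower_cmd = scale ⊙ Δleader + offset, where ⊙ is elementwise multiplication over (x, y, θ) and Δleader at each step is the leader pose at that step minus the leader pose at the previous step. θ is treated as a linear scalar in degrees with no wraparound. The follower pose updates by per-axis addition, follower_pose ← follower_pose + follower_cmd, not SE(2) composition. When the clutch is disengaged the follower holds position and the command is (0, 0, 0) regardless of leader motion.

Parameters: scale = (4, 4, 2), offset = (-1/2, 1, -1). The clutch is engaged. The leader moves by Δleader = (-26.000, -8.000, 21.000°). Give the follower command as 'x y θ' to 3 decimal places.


-104.500 -31.000 41.000

axis x: 4·-26.000 + -1/2 = -104.500
axis y: 4·-8.000 + 1 = -31.000
axis θ: 2·21.000 + -1 = 41.000


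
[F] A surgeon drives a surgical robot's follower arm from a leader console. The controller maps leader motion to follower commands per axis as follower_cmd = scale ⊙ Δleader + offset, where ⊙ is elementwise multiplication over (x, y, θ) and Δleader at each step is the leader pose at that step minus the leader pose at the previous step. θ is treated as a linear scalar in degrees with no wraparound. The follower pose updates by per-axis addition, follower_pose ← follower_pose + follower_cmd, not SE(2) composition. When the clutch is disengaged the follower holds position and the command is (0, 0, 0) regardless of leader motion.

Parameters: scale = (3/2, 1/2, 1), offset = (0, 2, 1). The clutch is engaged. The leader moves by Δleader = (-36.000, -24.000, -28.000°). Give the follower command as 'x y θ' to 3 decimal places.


-54.000 -10.000 -27.000

axis x: 3/2·-36.000 + 0 = -54.000
axis y: 1/2·-24.000 + 2 = -10.000
axis θ: 1·-28.000 + 1 = -27.000


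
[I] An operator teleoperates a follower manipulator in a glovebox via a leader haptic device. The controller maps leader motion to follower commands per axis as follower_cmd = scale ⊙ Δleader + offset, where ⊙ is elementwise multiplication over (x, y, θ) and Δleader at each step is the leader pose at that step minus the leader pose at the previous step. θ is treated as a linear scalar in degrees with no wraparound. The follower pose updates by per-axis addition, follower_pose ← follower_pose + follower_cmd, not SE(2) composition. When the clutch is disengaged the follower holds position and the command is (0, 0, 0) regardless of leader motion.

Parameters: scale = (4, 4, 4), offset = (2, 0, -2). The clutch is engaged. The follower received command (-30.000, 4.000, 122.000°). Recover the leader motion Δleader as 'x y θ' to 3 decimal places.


-8.000 1.000 31.000

axis x: (-30.000 − 2) / (4) = -8.000
axis y: (4.000 − 0) / (4) = 1.000
axis θ: (122.000 − -2) / (4) = 31.000


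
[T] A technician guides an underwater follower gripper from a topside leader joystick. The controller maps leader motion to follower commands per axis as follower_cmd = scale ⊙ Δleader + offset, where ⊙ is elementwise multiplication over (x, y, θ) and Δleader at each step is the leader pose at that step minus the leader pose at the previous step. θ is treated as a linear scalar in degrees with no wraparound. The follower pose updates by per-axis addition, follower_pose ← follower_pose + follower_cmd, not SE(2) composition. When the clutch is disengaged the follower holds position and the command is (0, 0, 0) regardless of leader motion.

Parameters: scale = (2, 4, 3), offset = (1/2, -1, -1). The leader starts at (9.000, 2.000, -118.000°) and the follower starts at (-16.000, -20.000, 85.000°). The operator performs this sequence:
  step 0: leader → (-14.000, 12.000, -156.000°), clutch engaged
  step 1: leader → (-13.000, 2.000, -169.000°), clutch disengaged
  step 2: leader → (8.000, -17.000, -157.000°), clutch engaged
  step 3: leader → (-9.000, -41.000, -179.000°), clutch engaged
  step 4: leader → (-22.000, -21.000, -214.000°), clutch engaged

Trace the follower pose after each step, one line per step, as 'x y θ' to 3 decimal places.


step 0: Δleader=(-23.000, 10.000, -38.000°), engaged; cmd=(-45.500, 39.000, -115.000°) → follower=(-61.500, 19.000, -30.000°)
step 1: Δleader=(1.000, -10.000, -13.000°), disengaged; cmd=(0,0,0) → follower holds at (-61.500, 19.000, -30.000°)
step 2: Δleader=(21.000, -19.000, 12.000°), engaged; cmd=(42.500, -77.000, 35.000°) → follower=(-19.000, -58.000, 5.000°)
step 3: Δleader=(-17.000, -24.000, -22.000°), engaged; cmd=(-33.500, -97.000, -67.000°) → follower=(-52.500, -155.000, -62.000°)
step 4: Δleader=(-13.000, 20.000, -35.000°), engaged; cmd=(-25.500, 79.000, -106.000°) → follower=(-78.000, -76.000, -168.000°)

-61.500 19.000 -30.000
-61.500 19.000 -30.000
-19.000 -58.000 5.000
-52.500 -155.000 -62.000
-78.000 -76.000 -168.000


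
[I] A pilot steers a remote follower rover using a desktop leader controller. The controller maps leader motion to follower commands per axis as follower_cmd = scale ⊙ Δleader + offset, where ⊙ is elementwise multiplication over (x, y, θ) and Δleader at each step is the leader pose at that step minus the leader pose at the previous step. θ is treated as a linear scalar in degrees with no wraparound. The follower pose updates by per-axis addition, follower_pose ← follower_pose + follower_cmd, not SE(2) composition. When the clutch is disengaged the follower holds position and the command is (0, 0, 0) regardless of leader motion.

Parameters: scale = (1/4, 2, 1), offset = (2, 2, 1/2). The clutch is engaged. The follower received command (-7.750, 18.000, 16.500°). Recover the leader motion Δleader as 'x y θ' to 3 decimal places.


-39.000 8.000 16.000

axis x: (-7.750 − 2) / (1/4) = -39.000
axis y: (18.000 − 2) / (2) = 8.000
axis θ: (16.500 − 1/2) / (1) = 16.000


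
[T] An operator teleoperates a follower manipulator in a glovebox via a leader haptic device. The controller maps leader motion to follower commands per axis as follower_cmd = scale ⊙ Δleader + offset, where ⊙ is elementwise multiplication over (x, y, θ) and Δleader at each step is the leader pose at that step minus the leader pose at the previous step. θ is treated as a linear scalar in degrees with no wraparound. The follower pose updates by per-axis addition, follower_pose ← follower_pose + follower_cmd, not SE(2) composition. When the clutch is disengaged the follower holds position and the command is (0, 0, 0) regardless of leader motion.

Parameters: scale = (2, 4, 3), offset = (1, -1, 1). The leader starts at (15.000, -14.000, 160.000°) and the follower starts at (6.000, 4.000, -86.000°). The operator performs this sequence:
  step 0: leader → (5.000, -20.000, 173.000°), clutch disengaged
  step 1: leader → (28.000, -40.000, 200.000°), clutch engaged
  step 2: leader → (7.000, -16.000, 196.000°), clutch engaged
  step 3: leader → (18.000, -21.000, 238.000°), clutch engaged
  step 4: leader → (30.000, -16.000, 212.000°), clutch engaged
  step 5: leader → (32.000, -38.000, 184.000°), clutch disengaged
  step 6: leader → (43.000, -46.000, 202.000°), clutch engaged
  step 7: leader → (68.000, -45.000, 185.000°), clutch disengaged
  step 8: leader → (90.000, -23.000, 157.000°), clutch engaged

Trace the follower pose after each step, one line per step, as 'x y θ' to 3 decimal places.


step 0: Δleader=(-10.000, -6.000, 13.000°), disengaged; cmd=(0,0,0) → follower holds at (6.000, 4.000, -86.000°)
step 1: Δleader=(23.000, -20.000, 27.000°), engaged; cmd=(47.000, -81.000, 82.000°) → follower=(53.000, -77.000, -4.000°)
step 2: Δleader=(-21.000, 24.000, -4.000°), engaged; cmd=(-41.000, 95.000, -11.000°) → follower=(12.000, 18.000, -15.000°)
step 3: Δleader=(11.000, -5.000, 42.000°), engaged; cmd=(23.000, -21.000, 127.000°) → follower=(35.000, -3.000, 112.000°)
step 4: Δleader=(12.000, 5.000, -26.000°), engaged; cmd=(25.000, 19.000, -77.000°) → follower=(60.000, 16.000, 35.000°)
step 5: Δleader=(2.000, -22.000, -28.000°), disengaged; cmd=(0,0,0) → follower holds at (60.000, 16.000, 35.000°)
step 6: Δleader=(11.000, -8.000, 18.000°), engaged; cmd=(23.000, -33.000, 55.000°) → follower=(83.000, -17.000, 90.000°)
step 7: Δleader=(25.000, 1.000, -17.000°), disengaged; cmd=(0,0,0) → follower holds at (83.000, -17.000, 90.000°)
step 8: Δleader=(22.000, 22.000, -28.000°), engaged; cmd=(45.000, 87.000, -83.000°) → follower=(128.000, 70.000, 7.000°)

6.000 4.000 -86.000
53.000 -77.000 -4.000
12.000 18.000 -15.000
35.000 -3.000 112.000
60.000 16.000 35.000
60.000 16.000 35.000
83.000 -17.000 90.000
83.000 -17.000 90.000
128.000 70.000 7.000


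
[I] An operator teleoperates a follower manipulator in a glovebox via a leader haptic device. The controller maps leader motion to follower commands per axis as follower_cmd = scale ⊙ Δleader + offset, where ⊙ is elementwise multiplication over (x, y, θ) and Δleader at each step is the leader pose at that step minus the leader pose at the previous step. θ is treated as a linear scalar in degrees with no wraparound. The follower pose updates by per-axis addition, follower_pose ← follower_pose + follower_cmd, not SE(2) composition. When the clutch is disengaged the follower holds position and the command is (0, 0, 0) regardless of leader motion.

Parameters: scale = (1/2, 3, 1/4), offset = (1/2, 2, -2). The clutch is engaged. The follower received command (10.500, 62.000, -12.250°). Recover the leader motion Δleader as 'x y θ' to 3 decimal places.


axis x: (10.500 − 1/2) / (1/2) = 20.000
axis y: (62.000 − 2) / (3) = 20.000
axis θ: (-12.250 − -2) / (1/4) = -41.000

20.000 20.000 -41.000


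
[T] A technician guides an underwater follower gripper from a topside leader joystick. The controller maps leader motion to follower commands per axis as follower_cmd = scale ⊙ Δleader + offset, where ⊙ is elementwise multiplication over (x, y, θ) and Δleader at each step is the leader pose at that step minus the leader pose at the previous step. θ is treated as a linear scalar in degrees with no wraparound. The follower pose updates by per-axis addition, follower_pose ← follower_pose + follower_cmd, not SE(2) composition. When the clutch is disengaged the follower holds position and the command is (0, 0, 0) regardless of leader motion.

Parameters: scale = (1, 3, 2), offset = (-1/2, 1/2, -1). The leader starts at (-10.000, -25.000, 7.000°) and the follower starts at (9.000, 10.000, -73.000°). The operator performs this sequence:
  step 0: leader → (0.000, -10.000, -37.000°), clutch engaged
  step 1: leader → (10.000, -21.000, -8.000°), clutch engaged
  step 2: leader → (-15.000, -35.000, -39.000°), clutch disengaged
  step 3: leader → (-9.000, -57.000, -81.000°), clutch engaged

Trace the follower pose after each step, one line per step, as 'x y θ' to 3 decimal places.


step 0: Δleader=(10.000, 15.000, -44.000°), engaged; cmd=(9.500, 45.500, -89.000°) → follower=(18.500, 55.500, -162.000°)
step 1: Δleader=(10.000, -11.000, 29.000°), engaged; cmd=(9.500, -32.500, 57.000°) → follower=(28.000, 23.000, -105.000°)
step 2: Δleader=(-25.000, -14.000, -31.000°), disengaged; cmd=(0,0,0) → follower holds at (28.000, 23.000, -105.000°)
step 3: Δleader=(6.000, -22.000, -42.000°), engaged; cmd=(5.500, -65.500, -85.000°) → follower=(33.500, -42.500, -190.000°)

18.500 55.500 -162.000
28.000 23.000 -105.000
28.000 23.000 -105.000
33.500 -42.500 -190.000


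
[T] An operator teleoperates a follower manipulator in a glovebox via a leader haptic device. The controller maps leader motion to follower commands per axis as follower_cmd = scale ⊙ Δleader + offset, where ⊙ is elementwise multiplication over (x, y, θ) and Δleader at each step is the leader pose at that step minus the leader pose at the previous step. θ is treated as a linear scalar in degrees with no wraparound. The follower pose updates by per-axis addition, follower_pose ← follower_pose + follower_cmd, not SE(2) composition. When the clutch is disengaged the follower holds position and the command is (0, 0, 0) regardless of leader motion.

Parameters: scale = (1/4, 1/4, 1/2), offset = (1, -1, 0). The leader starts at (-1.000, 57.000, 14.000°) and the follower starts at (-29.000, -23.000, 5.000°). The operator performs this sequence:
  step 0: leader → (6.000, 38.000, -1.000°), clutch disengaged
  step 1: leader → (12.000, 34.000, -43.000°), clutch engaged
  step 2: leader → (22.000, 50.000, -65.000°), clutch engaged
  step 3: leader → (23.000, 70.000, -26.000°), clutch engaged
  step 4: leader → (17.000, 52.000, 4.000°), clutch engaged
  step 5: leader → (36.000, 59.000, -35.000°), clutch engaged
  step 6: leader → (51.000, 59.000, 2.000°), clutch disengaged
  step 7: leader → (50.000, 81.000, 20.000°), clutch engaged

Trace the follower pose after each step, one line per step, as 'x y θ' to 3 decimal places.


-29.000 -23.000 5.000
-26.500 -25.000 -16.000
-23.000 -22.000 -27.000
-21.750 -18.000 -7.500
-22.250 -23.500 7.500
-16.500 -22.750 -12.000
-16.500 -22.750 -12.000
-15.750 -18.250 -3.000

step 0: Δleader=(7.000, -19.000, -15.000°), disengaged; cmd=(0,0,0) → follower holds at (-29.000, -23.000, 5.000°)
step 1: Δleader=(6.000, -4.000, -42.000°), engaged; cmd=(2.500, -2.000, -21.000°) → follower=(-26.500, -25.000, -16.000°)
step 2: Δleader=(10.000, 16.000, -22.000°), engaged; cmd=(3.500, 3.000, -11.000°) → follower=(-23.000, -22.000, -27.000°)
step 3: Δleader=(1.000, 20.000, 39.000°), engaged; cmd=(1.250, 4.000, 19.500°) → follower=(-21.750, -18.000, -7.500°)
step 4: Δleader=(-6.000, -18.000, 30.000°), engaged; cmd=(-0.500, -5.500, 15.000°) → follower=(-22.250, -23.500, 7.500°)
step 5: Δleader=(19.000, 7.000, -39.000°), engaged; cmd=(5.750, 0.750, -19.500°) → follower=(-16.500, -22.750, -12.000°)
step 6: Δleader=(15.000, 0.000, 37.000°), disengaged; cmd=(0,0,0) → follower holds at (-16.500, -22.750, -12.000°)
step 7: Δleader=(-1.000, 22.000, 18.000°), engaged; cmd=(0.750, 4.500, 9.000°) → follower=(-15.750, -18.250, -3.000°)


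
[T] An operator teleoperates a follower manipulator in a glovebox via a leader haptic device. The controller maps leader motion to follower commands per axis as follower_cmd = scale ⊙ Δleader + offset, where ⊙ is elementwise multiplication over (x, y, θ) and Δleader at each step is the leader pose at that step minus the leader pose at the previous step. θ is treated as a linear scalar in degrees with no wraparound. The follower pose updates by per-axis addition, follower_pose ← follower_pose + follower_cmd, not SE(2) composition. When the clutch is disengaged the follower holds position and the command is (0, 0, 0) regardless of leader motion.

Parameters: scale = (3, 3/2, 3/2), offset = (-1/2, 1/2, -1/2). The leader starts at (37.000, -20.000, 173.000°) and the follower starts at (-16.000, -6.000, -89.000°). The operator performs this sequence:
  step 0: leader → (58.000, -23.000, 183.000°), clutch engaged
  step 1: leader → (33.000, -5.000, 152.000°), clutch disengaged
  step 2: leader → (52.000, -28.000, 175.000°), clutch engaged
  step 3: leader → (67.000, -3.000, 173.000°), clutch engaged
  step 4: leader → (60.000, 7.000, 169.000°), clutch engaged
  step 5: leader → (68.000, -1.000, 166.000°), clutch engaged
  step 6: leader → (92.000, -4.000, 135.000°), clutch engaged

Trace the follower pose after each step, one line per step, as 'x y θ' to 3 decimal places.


46.500 -10.000 -74.500
46.500 -10.000 -74.500
103.000 -44.000 -40.500
147.500 -6.000 -44.000
126.000 9.500 -50.500
149.500 -2.000 -55.500
221.000 -6.000 -102.500

step 0: Δleader=(21.000, -3.000, 10.000°), engaged; cmd=(62.500, -4.000, 14.500°) → follower=(46.500, -10.000, -74.500°)
step 1: Δleader=(-25.000, 18.000, -31.000°), disengaged; cmd=(0,0,0) → follower holds at (46.500, -10.000, -74.500°)
step 2: Δleader=(19.000, -23.000, 23.000°), engaged; cmd=(56.500, -34.000, 34.000°) → follower=(103.000, -44.000, -40.500°)
step 3: Δleader=(15.000, 25.000, -2.000°), engaged; cmd=(44.500, 38.000, -3.500°) → follower=(147.500, -6.000, -44.000°)
step 4: Δleader=(-7.000, 10.000, -4.000°), engaged; cmd=(-21.500, 15.500, -6.500°) → follower=(126.000, 9.500, -50.500°)
step 5: Δleader=(8.000, -8.000, -3.000°), engaged; cmd=(23.500, -11.500, -5.000°) → follower=(149.500, -2.000, -55.500°)
step 6: Δleader=(24.000, -3.000, -31.000°), engaged; cmd=(71.500, -4.000, -47.000°) → follower=(221.000, -6.000, -102.500°)


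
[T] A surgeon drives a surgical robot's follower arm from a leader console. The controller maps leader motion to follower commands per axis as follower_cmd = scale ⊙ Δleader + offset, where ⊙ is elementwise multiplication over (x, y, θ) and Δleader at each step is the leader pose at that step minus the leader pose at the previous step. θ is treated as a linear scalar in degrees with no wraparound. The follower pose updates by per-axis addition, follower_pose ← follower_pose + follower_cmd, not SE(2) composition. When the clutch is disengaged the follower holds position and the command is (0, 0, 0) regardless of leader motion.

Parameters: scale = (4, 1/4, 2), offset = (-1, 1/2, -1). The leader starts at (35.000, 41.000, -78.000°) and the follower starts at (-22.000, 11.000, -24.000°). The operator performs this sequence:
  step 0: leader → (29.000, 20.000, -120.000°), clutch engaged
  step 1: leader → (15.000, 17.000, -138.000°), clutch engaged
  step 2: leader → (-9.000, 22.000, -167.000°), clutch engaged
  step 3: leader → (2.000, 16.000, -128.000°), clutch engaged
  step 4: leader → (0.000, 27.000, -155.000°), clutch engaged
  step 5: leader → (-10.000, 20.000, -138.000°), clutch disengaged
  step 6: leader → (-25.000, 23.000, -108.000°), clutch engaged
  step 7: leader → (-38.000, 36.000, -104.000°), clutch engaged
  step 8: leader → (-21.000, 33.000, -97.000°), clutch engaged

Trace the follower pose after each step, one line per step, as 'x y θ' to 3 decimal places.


step 0: Δleader=(-6.000, -21.000, -42.000°), engaged; cmd=(-25.000, -4.750, -85.000°) → follower=(-47.000, 6.250, -109.000°)
step 1: Δleader=(-14.000, -3.000, -18.000°), engaged; cmd=(-57.000, -0.250, -37.000°) → follower=(-104.000, 6.000, -146.000°)
step 2: Δleader=(-24.000, 5.000, -29.000°), engaged; cmd=(-97.000, 1.750, -59.000°) → follower=(-201.000, 7.750, -205.000°)
step 3: Δleader=(11.000, -6.000, 39.000°), engaged; cmd=(43.000, -1.000, 77.000°) → follower=(-158.000, 6.750, -128.000°)
step 4: Δleader=(-2.000, 11.000, -27.000°), engaged; cmd=(-9.000, 3.250, -55.000°) → follower=(-167.000, 10.000, -183.000°)
step 5: Δleader=(-10.000, -7.000, 17.000°), disengaged; cmd=(0,0,0) → follower holds at (-167.000, 10.000, -183.000°)
step 6: Δleader=(-15.000, 3.000, 30.000°), engaged; cmd=(-61.000, 1.250, 59.000°) → follower=(-228.000, 11.250, -124.000°)
step 7: Δleader=(-13.000, 13.000, 4.000°), engaged; cmd=(-53.000, 3.750, 7.000°) → follower=(-281.000, 15.000, -117.000°)
step 8: Δleader=(17.000, -3.000, 7.000°), engaged; cmd=(67.000, -0.250, 13.000°) → follower=(-214.000, 14.750, -104.000°)

-47.000 6.250 -109.000
-104.000 6.000 -146.000
-201.000 7.750 -205.000
-158.000 6.750 -128.000
-167.000 10.000 -183.000
-167.000 10.000 -183.000
-228.000 11.250 -124.000
-281.000 15.000 -117.000
-214.000 14.750 -104.000


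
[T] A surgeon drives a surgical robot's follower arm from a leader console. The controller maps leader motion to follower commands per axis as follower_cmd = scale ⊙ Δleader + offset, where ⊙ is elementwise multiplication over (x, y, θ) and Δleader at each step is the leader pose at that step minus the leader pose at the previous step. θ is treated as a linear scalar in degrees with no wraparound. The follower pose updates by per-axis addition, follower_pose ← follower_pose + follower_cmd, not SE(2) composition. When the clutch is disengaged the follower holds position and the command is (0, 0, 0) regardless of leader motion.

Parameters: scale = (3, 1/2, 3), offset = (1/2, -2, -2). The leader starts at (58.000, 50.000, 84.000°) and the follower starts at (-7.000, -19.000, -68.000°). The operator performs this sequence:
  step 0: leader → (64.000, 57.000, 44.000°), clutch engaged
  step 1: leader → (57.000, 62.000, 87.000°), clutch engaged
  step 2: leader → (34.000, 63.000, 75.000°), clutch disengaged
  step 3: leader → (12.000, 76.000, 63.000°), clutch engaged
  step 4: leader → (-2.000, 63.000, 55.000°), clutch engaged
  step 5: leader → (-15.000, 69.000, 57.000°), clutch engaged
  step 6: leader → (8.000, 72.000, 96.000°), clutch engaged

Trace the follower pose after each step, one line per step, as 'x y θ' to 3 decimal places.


step 0: Δleader=(6.000, 7.000, -40.000°), engaged; cmd=(18.500, 1.500, -122.000°) → follower=(11.500, -17.500, -190.000°)
step 1: Δleader=(-7.000, 5.000, 43.000°), engaged; cmd=(-20.500, 0.500, 127.000°) → follower=(-9.000, -17.000, -63.000°)
step 2: Δleader=(-23.000, 1.000, -12.000°), disengaged; cmd=(0,0,0) → follower holds at (-9.000, -17.000, -63.000°)
step 3: Δleader=(-22.000, 13.000, -12.000°), engaged; cmd=(-65.500, 4.500, -38.000°) → follower=(-74.500, -12.500, -101.000°)
step 4: Δleader=(-14.000, -13.000, -8.000°), engaged; cmd=(-41.500, -8.500, -26.000°) → follower=(-116.000, -21.000, -127.000°)
step 5: Δleader=(-13.000, 6.000, 2.000°), engaged; cmd=(-38.500, 1.000, 4.000°) → follower=(-154.500, -20.000, -123.000°)
step 6: Δleader=(23.000, 3.000, 39.000°), engaged; cmd=(69.500, -0.500, 115.000°) → follower=(-85.000, -20.500, -8.000°)

11.500 -17.500 -190.000
-9.000 -17.000 -63.000
-9.000 -17.000 -63.000
-74.500 -12.500 -101.000
-116.000 -21.000 -127.000
-154.500 -20.000 -123.000
-85.000 -20.500 -8.000
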